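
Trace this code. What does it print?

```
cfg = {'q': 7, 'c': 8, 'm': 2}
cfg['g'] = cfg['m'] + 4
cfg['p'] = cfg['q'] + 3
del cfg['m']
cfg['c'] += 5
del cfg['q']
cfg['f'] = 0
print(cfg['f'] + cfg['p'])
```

cfg['g'] = cfg['m']+4 = 6 → {'q': 7, 'c': 8, 'm': 2, 'g': 6}
cfg['p'] = cfg['q']+3 = 10 → {'q': 7, 'c': 8, 'm': 2, 'g': 6, 'p': 10}
del 'm' → {'q': 7, 'c': 8, 'g': 6, 'p': 10}
cfg['c'] = 8+5 = 13 → {'q': 7, 'c': 13, 'g': 6, 'p': 10}
del 'q' → {'c': 13, 'g': 6, 'p': 10}
cfg['f'] = 0 → {'c': 13, 'g': 6, 'p': 10, 'f': 0}
cfg['f']+cfg['p'] = 0+10 = 10

10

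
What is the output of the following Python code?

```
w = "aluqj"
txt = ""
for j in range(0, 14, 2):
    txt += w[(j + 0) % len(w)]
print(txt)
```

aujlqau

j=0: add w[0]='a' → 'a'
j=2: add w[2]='u' → 'au'
j=4: add w[4]='j' → 'auj'
j=6: add w[1]='l' → 'aujl'
j=8: add w[3]='q' → 'aujlq'
j=10: add w[0]='a' → 'aujlqa'
j=12: add w[2]='u' → 'aujlqau'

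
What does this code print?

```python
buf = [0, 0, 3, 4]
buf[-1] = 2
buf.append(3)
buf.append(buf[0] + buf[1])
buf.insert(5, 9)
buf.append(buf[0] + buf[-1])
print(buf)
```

[0, 0, 3, 2, 3, 9, 0, 0]

buf[-1] = 2 → [0, 0, 3, 2]
append 3 → [0, 0, 3, 2, 3]
append buf[0]+buf[1] = 0+0 = 0 → [0, 0, 3, 2, 3, 0]
insert 9 at 5 → [0, 0, 3, 2, 3, 9, 0]
append buf[0]+buf[-1] = 0+0 = 0 → [0, 0, 3, 2, 3, 9, 0, 0]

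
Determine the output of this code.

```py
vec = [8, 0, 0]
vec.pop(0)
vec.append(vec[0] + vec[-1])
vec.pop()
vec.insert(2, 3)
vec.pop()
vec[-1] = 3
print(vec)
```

[0, 3]

pop(0) removes 8 → [0, 0]
append vec[0]+vec[-1] = 0+0 = 0 → [0, 0, 0]
pop() removes 0 → [0, 0]
insert 3 at 2 → [0, 0, 3]
pop() removes 3 → [0, 0]
vec[-1] = 3 → [0, 3]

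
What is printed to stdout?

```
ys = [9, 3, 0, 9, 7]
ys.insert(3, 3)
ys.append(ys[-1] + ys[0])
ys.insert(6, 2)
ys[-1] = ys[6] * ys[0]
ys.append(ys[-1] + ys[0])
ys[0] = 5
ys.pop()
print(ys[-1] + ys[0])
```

insert 3 at 3 → [9, 3, 0, 3, 9, 7]
append ys[-1]+ys[0] = 7+9 = 16 → [9, 3, 0, 3, 9, 7, 16]
insert 2 at 6 → [9, 3, 0, 3, 9, 7, 2, 16]
ys[-1] = ys[6]*ys[0] = 2*9 = 18 → [9, 3, 0, 3, 9, 7, 2, 18]
append ys[-1]+ys[0] = 18+9 = 27 → [9, 3, 0, 3, 9, 7, 2, 18, 27]
ys[0] = 5 → [5, 3, 0, 3, 9, 7, 2, 18, 27]
pop() removes 27 → [5, 3, 0, 3, 9, 7, 2, 18]
ys[-1]+ys[0] = 18+5 = 23

23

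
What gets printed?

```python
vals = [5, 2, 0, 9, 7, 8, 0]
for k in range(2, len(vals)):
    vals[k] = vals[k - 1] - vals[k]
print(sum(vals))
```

-56

k=2: vals[2] = 2-0 = 2 → [5, 2, 2, 9, 7, 8, 0]
k=3: vals[3] = 2-9 = -7 → [5, 2, 2, -7, 7, 8, 0]
k=4: vals[4] = (-7)-7 = -14 → [5, 2, 2, -7, -14, 8, 0]
k=5: vals[5] = (-14)-8 = -22 → [5, 2, 2, -7, -14, -22, 0]
k=6: vals[6] = (-22)-0 = -22 → [5, 2, 2, -7, -14, -22, -22]
sum = -56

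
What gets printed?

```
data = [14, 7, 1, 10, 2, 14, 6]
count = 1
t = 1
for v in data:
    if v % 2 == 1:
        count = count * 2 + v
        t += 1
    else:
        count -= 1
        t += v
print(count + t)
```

60

v=14: not odd, count = 1-1 = 0; t=15
v=7: odd, count = 0*2+7 = 7; t=16
v=1: odd, count = 7*2+1 = 15; t=17
v=10: not odd, count = 15-1 = 14; t=27
v=2: not odd, count = 14-1 = 13; t=29
v=14: not odd, count = 13-1 = 12; t=43
v=6: not odd, count = 12-1 = 11; t=49
count+t = 11+49 = 60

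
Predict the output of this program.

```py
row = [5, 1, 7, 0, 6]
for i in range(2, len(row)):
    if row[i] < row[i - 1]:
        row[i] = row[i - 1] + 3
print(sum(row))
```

i=2: 7>=1, unchanged → [5, 1, 7, 0, 6]
i=3: 0<7, row[3] = 7+3 = 10 → [5, 1, 7, 10, 6]
i=4: 6<10, row[4] = 10+3 = 13 → [5, 1, 7, 10, 13]
sum = 36

36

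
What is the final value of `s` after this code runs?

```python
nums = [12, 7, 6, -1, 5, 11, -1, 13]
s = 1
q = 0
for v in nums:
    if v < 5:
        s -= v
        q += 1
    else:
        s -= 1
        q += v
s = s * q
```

v=12: not <5, s = 1-1 = 0; q=12
v=7: not <5, s = 0-1 = -1; q=19
v=6: not <5, s = (-1)-1 = -2; q=25
v=-1: <5, s = (-2)-(-1) = -1; q=26
v=5: not <5, s = (-1)-1 = -2; q=31
v=11: not <5, s = (-2)-1 = -3; q=42
v=-1: <5, s = (-3)-(-1) = -2; q=43
v=13: not <5, s = (-2)-1 = -3; q=56
s*q = (-3)*56 = -168

-168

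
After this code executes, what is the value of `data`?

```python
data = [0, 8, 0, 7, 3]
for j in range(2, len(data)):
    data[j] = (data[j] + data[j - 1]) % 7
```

[0, 8, 1, 1, 4]

j=2: data[2] = (0+8)%7 = 1 → [0, 8, 1, 7, 3]
j=3: data[3] = (7+1)%7 = 1 → [0, 8, 1, 1, 3]
j=4: data[4] = (3+1)%7 = 4 → [0, 8, 1, 1, 4]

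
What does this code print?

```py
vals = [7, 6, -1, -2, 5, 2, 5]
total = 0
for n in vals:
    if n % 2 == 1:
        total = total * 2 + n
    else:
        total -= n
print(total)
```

23

n=7: odd, total = 0*2+7 = 7
n=6: not odd, total = 7-6 = 1
n=-1: odd, total = 1*2+(-1) = 1
n=-2: not odd, total = 1-(-2) = 3
n=5: odd, total = 3*2+5 = 11
n=2: not odd, total = 11-2 = 9
n=5: odd, total = 9*2+5 = 23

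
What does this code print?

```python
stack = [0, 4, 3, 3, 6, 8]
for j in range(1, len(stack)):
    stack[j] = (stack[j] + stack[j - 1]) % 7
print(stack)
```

j=1: stack[1] = (4+0)%7 = 4 → [0, 4, 3, 3, 6, 8]
j=2: stack[2] = (3+4)%7 = 0 → [0, 4, 0, 3, 6, 8]
j=3: stack[3] = (3+0)%7 = 3 → [0, 4, 0, 3, 6, 8]
j=4: stack[4] = (6+3)%7 = 2 → [0, 4, 0, 3, 2, 8]
j=5: stack[5] = (8+2)%7 = 3 → [0, 4, 0, 3, 2, 3]

[0, 4, 0, 3, 2, 3]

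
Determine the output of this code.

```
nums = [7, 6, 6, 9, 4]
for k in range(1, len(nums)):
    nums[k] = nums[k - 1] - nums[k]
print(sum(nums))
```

-29

k=1: nums[1] = 7-6 = 1 → [7, 1, 6, 9, 4]
k=2: nums[2] = 1-6 = -5 → [7, 1, -5, 9, 4]
k=3: nums[3] = (-5)-9 = -14 → [7, 1, -5, -14, 4]
k=4: nums[4] = (-14)-4 = -18 → [7, 1, -5, -14, -18]
sum = -29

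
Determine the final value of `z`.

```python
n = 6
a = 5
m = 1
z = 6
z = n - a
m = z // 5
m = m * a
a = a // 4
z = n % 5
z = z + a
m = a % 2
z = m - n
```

-5

z = 6-5 = 1
m = 1//5 = 0
m = 0*5 = 0
a = 5//4 = 1
z = 6%5 = 1
z = 1+1 = 2
m = 1%2 = 1
z = 1-6 = -5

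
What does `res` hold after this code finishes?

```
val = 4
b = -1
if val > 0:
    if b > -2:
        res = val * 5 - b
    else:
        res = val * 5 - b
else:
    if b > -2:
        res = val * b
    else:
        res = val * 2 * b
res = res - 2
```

19

val=4, b=-1
val > 0 is True; b > -2 is True
→ res = val * 5 - b = 21
res = 21-2 = 19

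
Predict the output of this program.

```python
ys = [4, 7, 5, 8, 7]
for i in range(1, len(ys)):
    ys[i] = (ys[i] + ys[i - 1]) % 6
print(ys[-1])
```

i=1: ys[1] = (7+4)%6 = 5 → [4, 5, 5, 8, 7]
i=2: ys[2] = (5+5)%6 = 4 → [4, 5, 4, 8, 7]
i=3: ys[3] = (8+4)%6 = 0 → [4, 5, 4, 0, 7]
i=4: ys[4] = (7+0)%6 = 1 → [4, 5, 4, 0, 1]

1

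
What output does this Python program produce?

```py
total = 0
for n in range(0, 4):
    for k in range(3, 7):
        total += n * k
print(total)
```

108

n=0,k=3: total = 0+0 = 0
n=0,k=4: total = 0+0 = 0
n=0,k=5: total = 0+0 = 0
n=0,k=6: total = 0+0 = 0
n=1,k=3: total = 0+3 = 3
n=1,k=4: total = 3+4 = 7
n=1,k=5: total = 7+5 = 12
n=1,k=6: total = 12+6 = 18
n=2,k=3: total = 18+6 = 24
n=2,k=4: total = 24+8 = 32
n=2,k=5: total = 32+10 = 42
n=2,k=6: total = 42+12 = 54
n=3,k=3: total = 54+9 = 63
n=3,k=4: total = 63+12 = 75
n=3,k=5: total = 75+15 = 90
n=3,k=6: total = 90+18 = 108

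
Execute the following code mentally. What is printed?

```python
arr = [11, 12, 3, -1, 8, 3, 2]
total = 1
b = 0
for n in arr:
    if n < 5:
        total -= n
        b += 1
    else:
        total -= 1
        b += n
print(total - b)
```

-44

n=11: not <5, total = 1-1 = 0; b=11
n=12: not <5, total = 0-1 = -1; b=23
n=3: <5, total = (-1)-3 = -4; b=24
n=-1: <5, total = (-4)-(-1) = -3; b=25
n=8: not <5, total = (-3)-1 = -4; b=33
n=3: <5, total = (-4)-3 = -7; b=34
n=2: <5, total = (-7)-2 = -9; b=35
total-b = (-9)-35 = -44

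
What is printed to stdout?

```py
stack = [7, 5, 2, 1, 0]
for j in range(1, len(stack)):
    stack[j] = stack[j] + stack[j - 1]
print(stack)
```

[7, 12, 14, 15, 15]

j=1: stack[1] = 5+7 = 12 → [7, 12, 2, 1, 0]
j=2: stack[2] = 2+12 = 14 → [7, 12, 14, 1, 0]
j=3: stack[3] = 1+14 = 15 → [7, 12, 14, 15, 0]
j=4: stack[4] = 0+15 = 15 → [7, 12, 14, 15, 15]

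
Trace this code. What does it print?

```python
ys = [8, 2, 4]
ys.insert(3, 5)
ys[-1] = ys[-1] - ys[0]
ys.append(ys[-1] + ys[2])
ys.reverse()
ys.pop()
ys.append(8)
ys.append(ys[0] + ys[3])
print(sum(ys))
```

15

insert 5 at 3 → [8, 2, 4, 5]
ys[-1] = ys[-1]-ys[0] = 5-8 = -3 → [8, 2, 4, -3]
append ys[-1]+ys[2] = (-3)+4 = 1 → [8, 2, 4, -3, 1]
reverse → [1, -3, 4, 2, 8]
pop() removes 8 → [1, -3, 4, 2]
append 8 → [1, -3, 4, 2, 8]
append ys[0]+ys[3] = 1+2 = 3 → [1, -3, 4, 2, 8, 3]
sum = 15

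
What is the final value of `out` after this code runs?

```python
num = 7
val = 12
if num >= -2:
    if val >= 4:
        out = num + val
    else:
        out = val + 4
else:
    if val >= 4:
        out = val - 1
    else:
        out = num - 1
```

num=7, val=12
num >= -2 is True; val >= 4 is True
→ out = num + val = 19

19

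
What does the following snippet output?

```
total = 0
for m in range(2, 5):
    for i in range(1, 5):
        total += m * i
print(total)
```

90

m=2,i=1: total = 0+2 = 2
m=2,i=2: total = 2+4 = 6
m=2,i=3: total = 6+6 = 12
m=2,i=4: total = 12+8 = 20
m=3,i=1: total = 20+3 = 23
m=3,i=2: total = 23+6 = 29
m=3,i=3: total = 29+9 = 38
m=3,i=4: total = 38+12 = 50
m=4,i=1: total = 50+4 = 54
m=4,i=2: total = 54+8 = 62
m=4,i=3: total = 62+12 = 74
m=4,i=4: total = 74+16 = 90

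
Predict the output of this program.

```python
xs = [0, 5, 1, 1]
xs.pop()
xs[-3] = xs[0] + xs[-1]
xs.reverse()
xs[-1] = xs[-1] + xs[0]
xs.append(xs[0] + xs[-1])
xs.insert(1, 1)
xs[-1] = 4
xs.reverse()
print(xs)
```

[4, 2, 5, 1, 1]

pop() removes 1 → [0, 5, 1]
xs[-3] = xs[0]+xs[-1] = 0+1 = 1 → [1, 5, 1]
reverse → [1, 5, 1]
xs[-1] = xs[-1]+xs[0] = 1+1 = 2 → [1, 5, 2]
append xs[0]+xs[-1] = 1+2 = 3 → [1, 5, 2, 3]
insert 1 at 1 → [1, 1, 5, 2, 3]
xs[-1] = 4 → [1, 1, 5, 2, 4]
reverse → [4, 2, 5, 1, 1]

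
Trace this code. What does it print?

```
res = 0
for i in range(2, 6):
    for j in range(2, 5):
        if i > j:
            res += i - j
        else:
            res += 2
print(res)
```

i=2,j=2: not 2>2, res = 0+2 = 2
i=2,j=3: not 2>3, res = 2+2 = 4
i=2,j=4: not 2>4, res = 4+2 = 6
i=3,j=2: 3>2, res = 6+1 = 7
i=3,j=3: not 3>3, res = 7+2 = 9
i=3,j=4: not 3>4, res = 9+2 = 11
i=4,j=2: 4>2, res = 11+2 = 13
i=4,j=3: 4>3, res = 13+1 = 14
i=4,j=4: not 4>4, res = 14+2 = 16
i=5,j=2: 5>2, res = 16+3 = 19
i=5,j=3: 5>3, res = 19+2 = 21
i=5,j=4: 5>4, res = 21+1 = 22

22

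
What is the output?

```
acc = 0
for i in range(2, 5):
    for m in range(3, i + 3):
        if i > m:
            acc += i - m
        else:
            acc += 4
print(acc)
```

33

i=2,m=3: not 2>3, acc = 0+4 = 4
i=2,m=4: not 2>4, acc = 4+4 = 8
i=3,m=3: not 3>3, acc = 8+4 = 12
i=3,m=4: not 3>4, acc = 12+4 = 16
i=3,m=5: not 3>5, acc = 16+4 = 20
i=4,m=3: 4>3, acc = 20+1 = 21
i=4,m=4: not 4>4, acc = 21+4 = 25
i=4,m=5: not 4>5, acc = 25+4 = 29
i=4,m=6: not 4>6, acc = 29+4 = 33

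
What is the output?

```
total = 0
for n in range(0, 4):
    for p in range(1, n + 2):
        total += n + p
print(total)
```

40

n=0,p=1: total = 0+1 = 1
n=1,p=1: total = 1+2 = 3
n=1,p=2: total = 3+3 = 6
n=2,p=1: total = 6+3 = 9
n=2,p=2: total = 9+4 = 13
n=2,p=3: total = 13+5 = 18
n=3,p=1: total = 18+4 = 22
n=3,p=2: total = 22+5 = 27
n=3,p=3: total = 27+6 = 33
n=3,p=4: total = 33+7 = 40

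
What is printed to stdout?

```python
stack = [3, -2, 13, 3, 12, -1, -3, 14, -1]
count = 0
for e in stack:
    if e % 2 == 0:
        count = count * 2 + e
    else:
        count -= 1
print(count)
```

9

e=3: not even, count = 0-1 = -1
e=-2: even, count = (-1)*2+(-2) = -4
e=13: not even, count = (-4)-1 = -5
e=3: not even, count = (-5)-1 = -6
e=12: even, count = (-6)*2+12 = 0
e=-1: not even, count = 0-1 = -1
e=-3: not even, count = (-1)-1 = -2
e=14: even, count = (-2)*2+14 = 10
e=-1: not even, count = 10-1 = 9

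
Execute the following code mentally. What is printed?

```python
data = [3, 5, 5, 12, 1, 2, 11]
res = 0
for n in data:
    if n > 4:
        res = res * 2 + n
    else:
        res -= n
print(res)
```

n=3: not >4, res = 0-3 = -3
n=5: >4, res = (-3)*2+5 = -1
n=5: >4, res = (-1)*2+5 = 3
n=12: >4, res = 3*2+12 = 18
n=1: not >4, res = 18-1 = 17
n=2: not >4, res = 17-2 = 15
n=11: >4, res = 15*2+11 = 41

41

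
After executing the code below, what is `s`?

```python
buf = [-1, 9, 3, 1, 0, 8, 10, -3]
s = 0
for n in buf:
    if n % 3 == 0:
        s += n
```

9

n=-1: not %3==0
n=9: %3==0, s = 0+9 = 9
n=3: %3==0, s = 9+3 = 12
n=1: not %3==0
n=0: %3==0, s = 12+0 = 12
n=8: not %3==0
n=10: not %3==0
n=-3: %3==0, s = 12+(-3) = 9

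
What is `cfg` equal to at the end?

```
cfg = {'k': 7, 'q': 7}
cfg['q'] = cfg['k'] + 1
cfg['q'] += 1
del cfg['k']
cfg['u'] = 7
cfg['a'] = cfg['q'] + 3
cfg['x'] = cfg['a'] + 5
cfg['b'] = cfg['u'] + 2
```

{'q': 9, 'u': 7, 'a': 12, 'x': 17, 'b': 9}

cfg['q'] = cfg['k']+1 = 8 → {'k': 7, 'q': 8}
cfg['q'] = 8+1 = 9 → {'k': 7, 'q': 9}
del 'k' → {'q': 9}
cfg['u'] = 7 → {'q': 9, 'u': 7}
cfg['a'] = cfg['q']+3 = 12 → {'q': 9, 'u': 7, 'a': 12}
cfg['x'] = cfg['a']+5 = 17 → {'q': 9, 'u': 7, 'a': 12, 'x': 17}
cfg['b'] = cfg['u']+2 = 9 → {'q': 9, 'u': 7, 'a': 12, 'x': 17, 'b': 9}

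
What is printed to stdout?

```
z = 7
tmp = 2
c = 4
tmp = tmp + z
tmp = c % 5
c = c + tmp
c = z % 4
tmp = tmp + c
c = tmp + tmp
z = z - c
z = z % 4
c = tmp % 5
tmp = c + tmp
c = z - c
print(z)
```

tmp = 2+7 = 9
tmp = 4%5 = 4
c = 4+4 = 8
c = 7%4 = 3
tmp = 4+3 = 7
c = 7+7 = 14
z = 7-14 = -7
z = (-7)%4 = 1
c = 7%5 = 2
tmp = 2+7 = 9
c = 1-2 = -1

1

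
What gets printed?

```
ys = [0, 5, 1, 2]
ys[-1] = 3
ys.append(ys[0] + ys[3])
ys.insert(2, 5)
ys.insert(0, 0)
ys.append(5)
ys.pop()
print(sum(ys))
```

ys[-1] = 3 → [0, 5, 1, 3]
append ys[0]+ys[3] = 0+3 = 3 → [0, 5, 1, 3, 3]
insert 5 at 2 → [0, 5, 5, 1, 3, 3]
insert 0 at 0 → [0, 0, 5, 5, 1, 3, 3]
append 5 → [0, 0, 5, 5, 1, 3, 3, 5]
pop() removes 5 → [0, 0, 5, 5, 1, 3, 3]
sum = 17

17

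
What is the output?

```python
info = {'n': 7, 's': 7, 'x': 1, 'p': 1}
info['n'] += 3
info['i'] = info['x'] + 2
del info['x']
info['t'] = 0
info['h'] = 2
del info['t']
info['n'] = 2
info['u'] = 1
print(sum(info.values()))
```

info['n'] = 7+3 = 10 → {'n': 10, 's': 7, 'x': 1, 'p': 1}
info['i'] = info['x']+2 = 3 → {'n': 10, 's': 7, 'x': 1, 'p': 1, 'i': 3}
del 'x' → {'n': 10, 's': 7, 'p': 1, 'i': 3}
info['t'] = 0 → {'n': 10, 's': 7, 'p': 1, 'i': 3, 't': 0}
info['h'] = 2 → {'n': 10, 's': 7, 'p': 1, 'i': 3, 't': 0, 'h': 2}
del 't' → {'n': 10, 's': 7, 'p': 1, 'i': 3, 'h': 2}
info['n'] = 2 → {'n': 2, 's': 7, 'p': 1, 'i': 3, 'h': 2}
info['u'] = 1 → {'n': 2, 's': 7, 'p': 1, 'i': 3, 'h': 2, 'u': 1}
sum of values = 16

16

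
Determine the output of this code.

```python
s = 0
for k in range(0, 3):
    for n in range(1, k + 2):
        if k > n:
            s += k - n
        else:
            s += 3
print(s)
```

16

k=0,n=1: not 0>1, s = 0+3 = 3
k=1,n=1: not 1>1, s = 3+3 = 6
k=1,n=2: not 1>2, s = 6+3 = 9
k=2,n=1: 2>1, s = 9+1 = 10
k=2,n=2: not 2>2, s = 10+3 = 13
k=2,n=3: not 2>3, s = 13+3 = 16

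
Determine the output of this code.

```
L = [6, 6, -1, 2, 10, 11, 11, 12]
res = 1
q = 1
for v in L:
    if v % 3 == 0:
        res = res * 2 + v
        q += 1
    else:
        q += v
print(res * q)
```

v=6: %3==0, res = 1*2+6 = 8; q=2
v=6: %3==0, res = 8*2+6 = 22; q=3
v=-1: not %3==0; q=2
v=2: not %3==0; q=4
v=10: not %3==0; q=14
v=11: not %3==0; q=25
v=11: not %3==0; q=36
v=12: %3==0, res = 22*2+12 = 56; q=37
res*q = 56*37 = 2072

2072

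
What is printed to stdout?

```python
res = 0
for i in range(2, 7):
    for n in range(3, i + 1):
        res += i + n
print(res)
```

i=3,n=3: res = 0+6 = 6
i=4,n=3: res = 6+7 = 13
i=4,n=4: res = 13+8 = 21
i=5,n=3: res = 21+8 = 29
i=5,n=4: res = 29+9 = 38
i=5,n=5: res = 38+10 = 48
i=6,n=3: res = 48+9 = 57
i=6,n=4: res = 57+10 = 67
i=6,n=5: res = 67+11 = 78
i=6,n=6: res = 78+12 = 90

90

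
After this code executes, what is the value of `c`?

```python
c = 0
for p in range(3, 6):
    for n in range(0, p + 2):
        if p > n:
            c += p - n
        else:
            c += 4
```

55

p=3,n=0: 3>0, c = 0+3 = 3
p=3,n=1: 3>1, c = 3+2 = 5
p=3,n=2: 3>2, c = 5+1 = 6
p=3,n=3: not 3>3, c = 6+4 = 10
p=3,n=4: not 3>4, c = 10+4 = 14
p=4,n=0: 4>0, c = 14+4 = 18
p=4,n=1: 4>1, c = 18+3 = 21
p=4,n=2: 4>2, c = 21+2 = 23
p=4,n=3: 4>3, c = 23+1 = 24
p=4,n=4: not 4>4, c = 24+4 = 28
p=4,n=5: not 4>5, c = 28+4 = 32
p=5,n=0: 5>0, c = 32+5 = 37
p=5,n=1: 5>1, c = 37+4 = 41
p=5,n=2: 5>2, c = 41+3 = 44
p=5,n=3: 5>3, c = 44+2 = 46
p=5,n=4: 5>4, c = 46+1 = 47
p=5,n=5: not 5>5, c = 47+4 = 51
p=5,n=6: not 5>6, c = 51+4 = 55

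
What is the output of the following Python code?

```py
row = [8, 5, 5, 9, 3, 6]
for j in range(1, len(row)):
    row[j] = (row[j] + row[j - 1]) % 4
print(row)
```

j=1: row[1] = (5+8)%4 = 1 → [8, 1, 5, 9, 3, 6]
j=2: row[2] = (5+1)%4 = 2 → [8, 1, 2, 9, 3, 6]
j=3: row[3] = (9+2)%4 = 3 → [8, 1, 2, 3, 3, 6]
j=4: row[4] = (3+3)%4 = 2 → [8, 1, 2, 3, 2, 6]
j=5: row[5] = (6+2)%4 = 0 → [8, 1, 2, 3, 2, 0]

[8, 1, 2, 3, 2, 0]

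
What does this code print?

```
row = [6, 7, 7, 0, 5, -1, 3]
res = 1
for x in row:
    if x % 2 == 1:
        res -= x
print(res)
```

x=6: not odd
x=7: odd, res = 1-7 = -6
x=7: odd, res = (-6)-7 = -13
x=0: not odd
x=5: odd, res = (-13)-5 = -18
x=-1: odd, res = (-18)-(-1) = -17
x=3: odd, res = (-17)-3 = -20

-20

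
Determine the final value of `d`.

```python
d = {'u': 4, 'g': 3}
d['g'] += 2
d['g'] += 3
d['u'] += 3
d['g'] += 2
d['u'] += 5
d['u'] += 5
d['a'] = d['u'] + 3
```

{'u': 17, 'g': 10, 'a': 20}

d['g'] = 3+2 = 5 → {'u': 4, 'g': 5}
d['g'] = 5+3 = 8 → {'u': 4, 'g': 8}
d['u'] = 4+3 = 7 → {'u': 7, 'g': 8}
d['g'] = 8+2 = 10 → {'u': 7, 'g': 10}
d['u'] = 7+5 = 12 → {'u': 12, 'g': 10}
d['u'] = 12+5 = 17 → {'u': 17, 'g': 10}
d['a'] = d['u']+3 = 20 → {'u': 17, 'g': 10, 'a': 20}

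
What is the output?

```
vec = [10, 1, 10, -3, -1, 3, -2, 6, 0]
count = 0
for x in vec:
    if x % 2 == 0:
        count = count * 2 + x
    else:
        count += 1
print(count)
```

284

x=10: even, count = 0*2+10 = 10
x=1: not even, count = 10+1 = 11
x=10: even, count = 11*2+10 = 32
x=-3: not even, count = 32+1 = 33
x=-1: not even, count = 33+1 = 34
x=3: not even, count = 34+1 = 35
x=-2: even, count = 35*2+(-2) = 68
x=6: even, count = 68*2+6 = 142
x=0: even, count = 142*2+0 = 284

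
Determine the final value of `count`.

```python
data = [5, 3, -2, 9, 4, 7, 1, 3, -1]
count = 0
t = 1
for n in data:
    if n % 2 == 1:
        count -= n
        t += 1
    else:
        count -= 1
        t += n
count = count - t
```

n=5: odd, count = 0-5 = -5; t=2
n=3: odd, count = (-5)-3 = -8; t=3
n=-2: not odd, count = (-8)-1 = -9; t=1
n=9: odd, count = (-9)-9 = -18; t=2
n=4: not odd, count = (-18)-1 = -19; t=6
n=7: odd, count = (-19)-7 = -26; t=7
n=1: odd, count = (-26)-1 = -27; t=8
n=3: odd, count = (-27)-3 = -30; t=9
n=-1: odd, count = (-30)-(-1) = -29; t=10
count-t = (-29)-10 = -39

-39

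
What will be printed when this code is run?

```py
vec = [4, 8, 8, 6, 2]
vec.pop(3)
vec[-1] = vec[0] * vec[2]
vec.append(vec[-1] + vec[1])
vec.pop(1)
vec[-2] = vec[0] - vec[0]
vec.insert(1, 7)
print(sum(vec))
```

59

pop(3) removes 6 → [4, 8, 8, 2]
vec[-1] = vec[0]*vec[2] = 4*8 = 32 → [4, 8, 8, 32]
append vec[-1]+vec[1] = 32+8 = 40 → [4, 8, 8, 32, 40]
pop(1) removes 8 → [4, 8, 32, 40]
vec[-2] = vec[0]-vec[0] = 4-4 = 0 → [4, 8, 0, 40]
insert 7 at 1 → [4, 7, 8, 0, 40]
sum = 59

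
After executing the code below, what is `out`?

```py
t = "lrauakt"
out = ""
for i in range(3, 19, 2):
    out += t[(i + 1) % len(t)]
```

i=3: add t[4]='a' → 'a'
i=5: add t[6]='t' → 'at'
i=7: add t[1]='r' → 'atr'
i=9: add t[3]='u' → 'atru'
i=11: add t[5]='k' → 'atruk'
i=13: add t[0]='l' → 'atrukl'
i=15: add t[2]='a' → 'atrukla'
i=17: add t[4]='a' → 'atruklaa'

'atruklaa'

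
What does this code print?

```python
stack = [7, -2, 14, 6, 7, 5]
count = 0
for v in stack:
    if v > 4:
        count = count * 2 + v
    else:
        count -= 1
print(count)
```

v=7: >4, count = 0*2+7 = 7
v=-2: not >4, count = 7-1 = 6
v=14: >4, count = 6*2+14 = 26
v=6: >4, count = 26*2+6 = 58
v=7: >4, count = 58*2+7 = 123
v=5: >4, count = 123*2+5 = 251

251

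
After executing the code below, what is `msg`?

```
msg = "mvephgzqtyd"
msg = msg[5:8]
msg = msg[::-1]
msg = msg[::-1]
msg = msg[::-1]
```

slice [5:8] → 'gzq'
reverse → 'qzg'
reverse → 'gzq'
reverse → 'qzg'

'qzg'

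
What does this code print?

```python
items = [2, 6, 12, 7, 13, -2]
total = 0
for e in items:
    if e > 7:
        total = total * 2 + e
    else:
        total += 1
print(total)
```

48

e=2: not >7, total = 0+1 = 1
e=6: not >7, total = 1+1 = 2
e=12: >7, total = 2*2+12 = 16
e=7: not >7, total = 16+1 = 17
e=13: >7, total = 17*2+13 = 47
e=-2: not >7, total = 47+1 = 48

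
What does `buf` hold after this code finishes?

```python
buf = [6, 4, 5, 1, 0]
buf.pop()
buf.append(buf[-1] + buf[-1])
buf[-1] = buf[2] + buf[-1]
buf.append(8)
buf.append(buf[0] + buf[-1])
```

pop() removes 0 → [6, 4, 5, 1]
append buf[-1]+buf[-1] = 1+1 = 2 → [6, 4, 5, 1, 2]
buf[-1] = buf[2]+buf[-1] = 5+2 = 7 → [6, 4, 5, 1, 7]
append 8 → [6, 4, 5, 1, 7, 8]
append buf[0]+buf[-1] = 6+8 = 14 → [6, 4, 5, 1, 7, 8, 14]

[6, 4, 5, 1, 7, 8, 14]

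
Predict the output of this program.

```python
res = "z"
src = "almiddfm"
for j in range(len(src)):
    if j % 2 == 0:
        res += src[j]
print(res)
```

zamdf

j=0: add 'a' → 'za'
j=1: skip
j=2: add 'm' → 'zam'
j=3: skip
j=4: add 'd' → 'zamd'
j=5: skip
j=6: add 'f' → 'zamdf'
j=7: skip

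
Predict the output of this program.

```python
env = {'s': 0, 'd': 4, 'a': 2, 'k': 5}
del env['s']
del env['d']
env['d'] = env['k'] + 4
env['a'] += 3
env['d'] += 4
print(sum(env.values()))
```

del 's' → {'d': 4, 'a': 2, 'k': 5}
del 'd' → {'a': 2, 'k': 5}
env['d'] = env['k']+4 = 9 → {'a': 2, 'k': 5, 'd': 9}
env['a'] = 2+3 = 5 → {'a': 5, 'k': 5, 'd': 9}
env['d'] = 9+4 = 13 → {'a': 5, 'k': 5, 'd': 13}
sum of values = 23

23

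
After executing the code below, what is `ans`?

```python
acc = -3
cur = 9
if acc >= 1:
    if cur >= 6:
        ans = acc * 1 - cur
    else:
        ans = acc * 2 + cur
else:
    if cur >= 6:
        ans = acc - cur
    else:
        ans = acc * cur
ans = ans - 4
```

-16

acc=-3, cur=9
acc >= 1 is False; cur >= 6 is True
→ ans = acc - cur = -12
ans = (-12)-4 = -16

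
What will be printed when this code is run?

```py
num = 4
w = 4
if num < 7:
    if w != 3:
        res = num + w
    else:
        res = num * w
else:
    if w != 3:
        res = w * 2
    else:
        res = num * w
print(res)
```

num=4, w=4
num < 7 is True; w != 3 is True
→ res = num + w = 8

8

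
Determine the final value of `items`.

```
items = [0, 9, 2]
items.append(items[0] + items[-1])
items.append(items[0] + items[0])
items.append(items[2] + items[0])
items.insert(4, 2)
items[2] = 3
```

[0, 9, 3, 2, 2, 0, 2]

append items[0]+items[-1] = 0+2 = 2 → [0, 9, 2, 2]
append items[0]+items[0] = 0+0 = 0 → [0, 9, 2, 2, 0]
append items[2]+items[0] = 2+0 = 2 → [0, 9, 2, 2, 0, 2]
insert 2 at 4 → [0, 9, 2, 2, 2, 0, 2]
items[2] = 3 → [0, 9, 3, 2, 2, 0, 2]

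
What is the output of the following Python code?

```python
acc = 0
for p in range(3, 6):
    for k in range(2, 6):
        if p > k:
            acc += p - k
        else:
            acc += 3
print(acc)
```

28

p=3,k=2: 3>2, acc = 0+1 = 1
p=3,k=3: not 3>3, acc = 1+3 = 4
p=3,k=4: not 3>4, acc = 4+3 = 7
p=3,k=5: not 3>5, acc = 7+3 = 10
p=4,k=2: 4>2, acc = 10+2 = 12
p=4,k=3: 4>3, acc = 12+1 = 13
p=4,k=4: not 4>4, acc = 13+3 = 16
p=4,k=5: not 4>5, acc = 16+3 = 19
p=5,k=2: 5>2, acc = 19+3 = 22
p=5,k=3: 5>3, acc = 22+2 = 24
p=5,k=4: 5>4, acc = 24+1 = 25
p=5,k=5: not 5>5, acc = 25+3 = 28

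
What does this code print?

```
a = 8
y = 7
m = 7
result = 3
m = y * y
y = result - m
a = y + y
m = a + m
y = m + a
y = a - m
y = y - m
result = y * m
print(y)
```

-6

m = 7*7 = 49
y = 3-49 = -46
a = (-46)+(-46) = -92
m = (-92)+49 = -43
y = (-43)+(-92) = -135
y = (-92)-(-43) = -49
y = (-49)-(-43) = -6
result = (-6)*(-43) = 258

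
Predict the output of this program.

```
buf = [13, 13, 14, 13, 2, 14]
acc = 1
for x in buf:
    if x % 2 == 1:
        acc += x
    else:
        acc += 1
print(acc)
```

43

x=13: odd, acc = 1+13 = 14
x=13: odd, acc = 14+13 = 27
x=14: not odd, acc = 27+1 = 28
x=13: odd, acc = 28+13 = 41
x=2: not odd, acc = 41+1 = 42
x=14: not odd, acc = 42+1 = 43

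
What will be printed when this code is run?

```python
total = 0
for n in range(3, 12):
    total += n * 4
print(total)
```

n=3: total = 0+3*4 = 12
n=4: total = 12+4*4 = 28
n=5: total = 28+5*4 = 48
n=6: total = 48+6*4 = 72
n=7: total = 72+7*4 = 100
n=8: total = 100+8*4 = 132
n=9: total = 132+9*4 = 168
n=10: total = 168+10*4 = 208
n=11: total = 208+11*4 = 252

252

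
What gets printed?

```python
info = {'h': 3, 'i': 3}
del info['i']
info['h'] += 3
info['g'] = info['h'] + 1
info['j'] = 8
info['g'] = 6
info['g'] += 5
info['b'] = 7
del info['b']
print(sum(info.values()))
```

25

del 'i' → {'h': 3}
info['h'] = 3+3 = 6 → {'h': 6}
info['g'] = info['h']+1 = 7 → {'h': 6, 'g': 7}
info['j'] = 8 → {'h': 6, 'g': 7, 'j': 8}
info['g'] = 6 → {'h': 6, 'g': 6, 'j': 8}
info['g'] = 6+5 = 11 → {'h': 6, 'g': 11, 'j': 8}
info['b'] = 7 → {'h': 6, 'g': 11, 'j': 8, 'b': 7}
del 'b' → {'h': 6, 'g': 11, 'j': 8}
sum of values = 25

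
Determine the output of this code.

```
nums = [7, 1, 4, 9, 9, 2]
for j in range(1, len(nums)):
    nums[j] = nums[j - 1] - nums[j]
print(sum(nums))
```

j=1: nums[1] = 7-1 = 6 → [7, 6, 4, 9, 9, 2]
j=2: nums[2] = 6-4 = 2 → [7, 6, 2, 9, 9, 2]
j=3: nums[3] = 2-9 = -7 → [7, 6, 2, -7, 9, 2]
j=4: nums[4] = (-7)-9 = -16 → [7, 6, 2, -7, -16, 2]
j=5: nums[5] = (-16)-2 = -18 → [7, 6, 2, -7, -16, -18]
sum = -26

-26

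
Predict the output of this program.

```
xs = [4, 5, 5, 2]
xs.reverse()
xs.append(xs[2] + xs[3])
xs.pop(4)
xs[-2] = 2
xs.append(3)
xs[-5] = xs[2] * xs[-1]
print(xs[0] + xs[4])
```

9

reverse → [2, 5, 5, 4]
append xs[2]+xs[3] = 5+4 = 9 → [2, 5, 5, 4, 9]
pop(4) removes 9 → [2, 5, 5, 4]
xs[-2] = 2 → [2, 5, 2, 4]
append 3 → [2, 5, 2, 4, 3]
xs[-5] = xs[2]*xs[-1] = 2*3 = 6 → [6, 5, 2, 4, 3]
xs[0]+xs[4] = 6+3 = 9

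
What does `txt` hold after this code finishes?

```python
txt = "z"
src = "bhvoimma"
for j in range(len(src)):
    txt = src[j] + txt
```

j=0: prepend 'b' → 'bz'
j=1: prepend 'h' → 'hbz'
j=2: prepend 'v' → 'vhbz'
j=3: prepend 'o' → 'ovhbz'
j=4: prepend 'i' → 'iovhbz'
j=5: prepend 'm' → 'miovhbz'
j=6: prepend 'm' → 'mmiovhbz'
j=7: prepend 'a' → 'ammiovhbz'

'ammiovhbz'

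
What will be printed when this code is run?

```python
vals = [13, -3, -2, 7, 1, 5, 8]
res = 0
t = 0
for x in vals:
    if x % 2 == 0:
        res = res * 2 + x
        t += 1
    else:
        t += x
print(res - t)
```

x=13: not even; t=13
x=-3: not even; t=10
x=-2: even, res = 0*2+(-2) = -2; t=11
x=7: not even; t=18
x=1: not even; t=19
x=5: not even; t=24
x=8: even, res = (-2)*2+8 = 4; t=25
res-t = 4-25 = -21

-21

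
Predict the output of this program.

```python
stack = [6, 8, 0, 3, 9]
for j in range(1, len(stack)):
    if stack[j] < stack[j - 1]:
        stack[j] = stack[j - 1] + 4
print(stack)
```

j=1: 8>=6, unchanged → [6, 8, 0, 3, 9]
j=2: 0<8, stack[2] = 8+4 = 12 → [6, 8, 12, 3, 9]
j=3: 3<12, stack[3] = 12+4 = 16 → [6, 8, 12, 16, 9]
j=4: 9<16, stack[4] = 16+4 = 20 → [6, 8, 12, 16, 20]

[6, 8, 12, 16, 20]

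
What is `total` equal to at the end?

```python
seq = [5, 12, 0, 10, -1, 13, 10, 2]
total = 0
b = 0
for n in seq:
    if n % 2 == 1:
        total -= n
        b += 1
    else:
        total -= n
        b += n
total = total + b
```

-14

n=5: odd, total = 0-5 = -5; b=1
n=12: not odd, total = (-5)-12 = -17; b=13
n=0: not odd, total = (-17)-0 = -17; b=13
n=10: not odd, total = (-17)-10 = -27; b=23
n=-1: odd, total = (-27)-(-1) = -26; b=24
n=13: odd, total = (-26)-13 = -39; b=25
n=10: not odd, total = (-39)-10 = -49; b=35
n=2: not odd, total = (-49)-2 = -51; b=37
total+b = (-51)+37 = -14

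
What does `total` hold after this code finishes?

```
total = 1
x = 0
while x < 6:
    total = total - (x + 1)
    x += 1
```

-20

x=0: total = 1-1 = 0
x=1: total = 0-2 = -2
x=2: total = (-2)-3 = -5
x=3: total = (-5)-4 = -9
x=4: total = (-9)-5 = -14
x=5: total = (-14)-6 = -20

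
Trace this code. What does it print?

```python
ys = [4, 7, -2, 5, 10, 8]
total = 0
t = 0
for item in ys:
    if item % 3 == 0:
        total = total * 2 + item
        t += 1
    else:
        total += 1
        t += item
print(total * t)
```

item=4: not %3==0, total = 0+1 = 1; t=4
item=7: not %3==0, total = 1+1 = 2; t=11
item=-2: not %3==0, total = 2+1 = 3; t=9
item=5: not %3==0, total = 3+1 = 4; t=14
item=10: not %3==0, total = 4+1 = 5; t=24
item=8: not %3==0, total = 5+1 = 6; t=32
total*t = 6*32 = 192

192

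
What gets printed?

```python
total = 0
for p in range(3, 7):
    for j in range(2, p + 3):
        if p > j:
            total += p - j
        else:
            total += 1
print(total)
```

32

p=3,j=2: 3>2, total = 0+1 = 1
p=3,j=3: not 3>3, total = 1+1 = 2
p=3,j=4: not 3>4, total = 2+1 = 3
p=3,j=5: not 3>5, total = 3+1 = 4
p=4,j=2: 4>2, total = 4+2 = 6
p=4,j=3: 4>3, total = 6+1 = 7
p=4,j=4: not 4>4, total = 7+1 = 8
p=4,j=5: not 4>5, total = 8+1 = 9
p=4,j=6: not 4>6, total = 9+1 = 10
p=5,j=2: 5>2, total = 10+3 = 13
p=5,j=3: 5>3, total = 13+2 = 15
p=5,j=4: 5>4, total = 15+1 = 16
p=5,j=5: not 5>5, total = 16+1 = 17
p=5,j=6: not 5>6, total = 17+1 = 18
p=5,j=7: not 5>7, total = 18+1 = 19
p=6,j=2: 6>2, total = 19+4 = 23
p=6,j=3: 6>3, total = 23+3 = 26
p=6,j=4: 6>4, total = 26+2 = 28
p=6,j=5: 6>5, total = 28+1 = 29
p=6,j=6: not 6>6, total = 29+1 = 30
p=6,j=7: not 6>7, total = 30+1 = 31
p=6,j=8: not 6>8, total = 31+1 = 32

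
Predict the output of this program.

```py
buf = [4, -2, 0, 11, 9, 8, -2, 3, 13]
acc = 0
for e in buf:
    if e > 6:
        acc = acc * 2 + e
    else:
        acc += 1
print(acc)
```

e=4: not >6, acc = 0+1 = 1
e=-2: not >6, acc = 1+1 = 2
e=0: not >6, acc = 2+1 = 3
e=11: >6, acc = 3*2+11 = 17
e=9: >6, acc = 17*2+9 = 43
e=8: >6, acc = 43*2+8 = 94
e=-2: not >6, acc = 94+1 = 95
e=3: not >6, acc = 95+1 = 96
e=13: >6, acc = 96*2+13 = 205

205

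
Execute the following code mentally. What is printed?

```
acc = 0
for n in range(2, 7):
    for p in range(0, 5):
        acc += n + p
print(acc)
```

n=2,p=0: acc = 0+2 = 2
n=2,p=1: acc = 2+3 = 5
n=2,p=2: acc = 5+4 = 9
n=2,p=3: acc = 9+5 = 14
n=2,p=4: acc = 14+6 = 20
n=3,p=0: acc = 20+3 = 23
n=3,p=1: acc = 23+4 = 27
n=3,p=2: acc = 27+5 = 32
n=3,p=3: acc = 32+6 = 38
n=3,p=4: acc = 38+7 = 45
n=4,p=0: acc = 45+4 = 49
n=4,p=1: acc = 49+5 = 54
n=4,p=2: acc = 54+6 = 60
n=4,p=3: acc = 60+7 = 67
n=4,p=4: acc = 67+8 = 75
n=5,p=0: acc = 75+5 = 80
n=5,p=1: acc = 80+6 = 86
n=5,p=2: acc = 86+7 = 93
n=5,p=3: acc = 93+8 = 101
n=5,p=4: acc = 101+9 = 110
n=6,p=0: acc = 110+6 = 116
n=6,p=1: acc = 116+7 = 123
n=6,p=2: acc = 123+8 = 131
n=6,p=3: acc = 131+9 = 140
n=6,p=4: acc = 140+10 = 150

150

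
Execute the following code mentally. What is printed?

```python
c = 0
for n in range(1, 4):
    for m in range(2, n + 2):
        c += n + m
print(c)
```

30

n=1,m=2: c = 0+3 = 3
n=2,m=2: c = 3+4 = 7
n=2,m=3: c = 7+5 = 12
n=3,m=2: c = 12+5 = 17
n=3,m=3: c = 17+6 = 23
n=3,m=4: c = 23+7 = 30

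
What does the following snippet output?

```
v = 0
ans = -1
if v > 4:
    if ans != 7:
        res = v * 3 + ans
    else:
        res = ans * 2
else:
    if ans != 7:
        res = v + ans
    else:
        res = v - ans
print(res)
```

v=0, ans=-1
v > 4 is False; ans != 7 is True
→ res = v + ans = -1

-1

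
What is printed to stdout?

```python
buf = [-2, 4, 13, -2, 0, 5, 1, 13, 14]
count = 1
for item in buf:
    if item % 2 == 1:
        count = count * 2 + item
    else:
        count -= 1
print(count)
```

106

item=-2: not odd, count = 1-1 = 0
item=4: not odd, count = 0-1 = -1
item=13: odd, count = (-1)*2+13 = 11
item=-2: not odd, count = 11-1 = 10
item=0: not odd, count = 10-1 = 9
item=5: odd, count = 9*2+5 = 23
item=1: odd, count = 23*2+1 = 47
item=13: odd, count = 47*2+13 = 107
item=14: not odd, count = 107-1 = 106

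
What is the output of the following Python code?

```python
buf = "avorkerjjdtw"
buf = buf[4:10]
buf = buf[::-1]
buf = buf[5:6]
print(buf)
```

k

slice [4:10] → 'kerjjd'
reverse → 'djjrek'
slice [5:6] → 'k'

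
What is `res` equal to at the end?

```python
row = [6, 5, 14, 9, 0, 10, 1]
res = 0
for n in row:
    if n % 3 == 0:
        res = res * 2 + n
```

n=6: %3==0, res = 0*2+6 = 6
n=5: not %3==0
n=14: not %3==0
n=9: %3==0, res = 6*2+9 = 21
n=0: %3==0, res = 21*2+0 = 42
n=10: not %3==0
n=1: not %3==0

42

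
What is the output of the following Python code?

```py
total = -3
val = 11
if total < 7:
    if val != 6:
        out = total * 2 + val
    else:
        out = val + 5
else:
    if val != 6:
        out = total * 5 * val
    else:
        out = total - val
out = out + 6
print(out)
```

total=-3, val=11
total < 7 is True; val != 6 is True
→ out = total * 2 + val = 5
out = 5+6 = 11

11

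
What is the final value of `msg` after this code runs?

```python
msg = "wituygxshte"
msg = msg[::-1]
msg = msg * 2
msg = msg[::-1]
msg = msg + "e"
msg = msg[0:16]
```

'wituygxshtewituy'

reverse → 'ethsxgyutiw'
repeat ×2 → 'ethsxgyutiwethsxgyutiw'
reverse → 'wituygxshtewituygxshte'
+ 'e' → 'wituygxshtewituygxshtee'
slice [0:16] → 'wituygxshtewituy'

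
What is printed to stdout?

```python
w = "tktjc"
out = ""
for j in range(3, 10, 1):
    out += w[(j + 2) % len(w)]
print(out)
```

j=3: add w[0]='t' → 't'
j=4: add w[1]='k' → 'tk'
j=5: add w[2]='t' → 'tkt'
j=6: add w[3]='j' → 'tktj'
j=7: add w[4]='c' → 'tktjc'
j=8: add w[0]='t' → 'tktjct'
j=9: add w[1]='k' → 'tktjctk'

tktjctk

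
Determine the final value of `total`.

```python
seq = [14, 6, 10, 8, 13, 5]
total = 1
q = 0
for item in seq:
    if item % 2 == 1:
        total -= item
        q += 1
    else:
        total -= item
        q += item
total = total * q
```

item=14: not odd, total = 1-14 = -13; q=14
item=6: not odd, total = (-13)-6 = -19; q=20
item=10: not odd, total = (-19)-10 = -29; q=30
item=8: not odd, total = (-29)-8 = -37; q=38
item=13: odd, total = (-37)-13 = -50; q=39
item=5: odd, total = (-50)-5 = -55; q=40
total*q = (-55)*40 = -2200

-2200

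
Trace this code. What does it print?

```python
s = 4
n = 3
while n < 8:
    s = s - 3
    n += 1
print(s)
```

n=3: s = 4-3 = 1
n=4: s = 1-3 = -2
n=5: s = (-2)-3 = -5
n=6: s = (-5)-3 = -8
n=7: s = (-8)-3 = -11

-11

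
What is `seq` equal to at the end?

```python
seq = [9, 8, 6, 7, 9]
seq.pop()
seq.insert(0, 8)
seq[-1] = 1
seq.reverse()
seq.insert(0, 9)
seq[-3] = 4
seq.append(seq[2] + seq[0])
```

[9, 1, 6, 4, 9, 8, 15]

pop() removes 9 → [9, 8, 6, 7]
insert 8 at 0 → [8, 9, 8, 6, 7]
seq[-1] = 1 → [8, 9, 8, 6, 1]
reverse → [1, 6, 8, 9, 8]
insert 9 at 0 → [9, 1, 6, 8, 9, 8]
seq[-3] = 4 → [9, 1, 6, 4, 9, 8]
append seq[2]+seq[0] = 6+9 = 15 → [9, 1, 6, 4, 9, 8, 15]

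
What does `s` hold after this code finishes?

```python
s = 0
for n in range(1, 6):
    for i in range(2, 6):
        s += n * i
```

n=1,i=2: s = 0+2 = 2
n=1,i=3: s = 2+3 = 5
n=1,i=4: s = 5+4 = 9
n=1,i=5: s = 9+5 = 14
n=2,i=2: s = 14+4 = 18
n=2,i=3: s = 18+6 = 24
n=2,i=4: s = 24+8 = 32
n=2,i=5: s = 32+10 = 42
n=3,i=2: s = 42+6 = 48
n=3,i=3: s = 48+9 = 57
n=3,i=4: s = 57+12 = 69
n=3,i=5: s = 69+15 = 84
n=4,i=2: s = 84+8 = 92
n=4,i=3: s = 92+12 = 104
n=4,i=4: s = 104+16 = 120
n=4,i=5: s = 120+20 = 140
n=5,i=2: s = 140+10 = 150
n=5,i=3: s = 150+15 = 165
n=5,i=4: s = 165+20 = 185
n=5,i=5: s = 185+25 = 210

210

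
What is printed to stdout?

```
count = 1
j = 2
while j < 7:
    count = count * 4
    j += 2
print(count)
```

j=2: count = 1*4 = 4
j=4: count = 4*4 = 16
j=6: count = 16*4 = 64

64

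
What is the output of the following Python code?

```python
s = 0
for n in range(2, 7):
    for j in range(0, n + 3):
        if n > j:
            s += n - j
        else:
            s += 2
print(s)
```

85

n=2,j=0: 2>0, s = 0+2 = 2
n=2,j=1: 2>1, s = 2+1 = 3
n=2,j=2: not 2>2, s = 3+2 = 5
n=2,j=3: not 2>3, s = 5+2 = 7
n=2,j=4: not 2>4, s = 7+2 = 9
n=3,j=0: 3>0, s = 9+3 = 12
n=3,j=1: 3>1, s = 12+2 = 14
n=3,j=2: 3>2, s = 14+1 = 15
n=3,j=3: not 3>3, s = 15+2 = 17
n=3,j=4: not 3>4, s = 17+2 = 19
n=3,j=5: not 3>5, s = 19+2 = 21
n=4,j=0: 4>0, s = 21+4 = 25
n=4,j=1: 4>1, s = 25+3 = 28
n=4,j=2: 4>2, s = 28+2 = 30
n=4,j=3: 4>3, s = 30+1 = 31
n=4,j=4: not 4>4, s = 31+2 = 33
n=4,j=5: not 4>5, s = 33+2 = 35
n=4,j=6: not 4>6, s = 35+2 = 37
n=5,j=0: 5>0, s = 37+5 = 42
n=5,j=1: 5>1, s = 42+4 = 46
n=5,j=2: 5>2, s = 46+3 = 49
n=5,j=3: 5>3, s = 49+2 = 51
n=5,j=4: 5>4, s = 51+1 = 52
n=5,j=5: not 5>5, s = 52+2 = 54
n=5,j=6: not 5>6, s = 54+2 = 56
n=5,j=7: not 5>7, s = 56+2 = 58
n=6,j=0: 6>0, s = 58+6 = 64
n=6,j=1: 6>1, s = 64+5 = 69
n=6,j=2: 6>2, s = 69+4 = 73
n=6,j=3: 6>3, s = 73+3 = 76
n=6,j=4: 6>4, s = 76+2 = 78
n=6,j=5: 6>5, s = 78+1 = 79
n=6,j=6: not 6>6, s = 79+2 = 81
n=6,j=7: not 6>7, s = 81+2 = 83
n=6,j=8: not 6>8, s = 83+2 = 85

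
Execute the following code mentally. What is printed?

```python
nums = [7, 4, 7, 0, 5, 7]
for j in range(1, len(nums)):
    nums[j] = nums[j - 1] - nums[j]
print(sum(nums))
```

-23

j=1: nums[1] = 7-4 = 3 → [7, 3, 7, 0, 5, 7]
j=2: nums[2] = 3-7 = -4 → [7, 3, -4, 0, 5, 7]
j=3: nums[3] = (-4)-0 = -4 → [7, 3, -4, -4, 5, 7]
j=4: nums[4] = (-4)-5 = -9 → [7, 3, -4, -4, -9, 7]
j=5: nums[5] = (-9)-7 = -16 → [7, 3, -4, -4, -9, -16]
sum = -23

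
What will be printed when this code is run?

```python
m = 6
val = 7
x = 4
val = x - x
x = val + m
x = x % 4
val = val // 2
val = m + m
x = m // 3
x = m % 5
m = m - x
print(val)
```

val = 4-4 = 0
x = 0+6 = 6
x = 6%4 = 2
val = 0//2 = 0
val = 6+6 = 12
x = 6//3 = 2
x = 6%5 = 1
m = 6-1 = 5

12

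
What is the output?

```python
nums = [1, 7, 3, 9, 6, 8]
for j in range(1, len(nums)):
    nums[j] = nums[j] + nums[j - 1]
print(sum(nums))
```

100

j=1: nums[1] = 7+1 = 8 → [1, 8, 3, 9, 6, 8]
j=2: nums[2] = 3+8 = 11 → [1, 8, 11, 9, 6, 8]
j=3: nums[3] = 9+11 = 20 → [1, 8, 11, 20, 6, 8]
j=4: nums[4] = 6+20 = 26 → [1, 8, 11, 20, 26, 8]
j=5: nums[5] = 8+26 = 34 → [1, 8, 11, 20, 26, 34]
sum = 100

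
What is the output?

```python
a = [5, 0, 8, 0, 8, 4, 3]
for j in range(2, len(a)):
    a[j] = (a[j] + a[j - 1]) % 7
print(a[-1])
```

2

j=2: a[2] = (8+0)%7 = 1 → [5, 0, 1, 0, 8, 4, 3]
j=3: a[3] = (0+1)%7 = 1 → [5, 0, 1, 1, 8, 4, 3]
j=4: a[4] = (8+1)%7 = 2 → [5, 0, 1, 1, 2, 4, 3]
j=5: a[5] = (4+2)%7 = 6 → [5, 0, 1, 1, 2, 6, 3]
j=6: a[6] = (3+6)%7 = 2 → [5, 0, 1, 1, 2, 6, 2]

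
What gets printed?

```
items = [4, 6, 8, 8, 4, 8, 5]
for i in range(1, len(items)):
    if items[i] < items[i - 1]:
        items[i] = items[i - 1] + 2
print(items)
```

[4, 6, 8, 8, 10, 12, 14]

i=1: 6>=4, unchanged → [4, 6, 8, 8, 4, 8, 5]
i=2: 8>=6, unchanged → [4, 6, 8, 8, 4, 8, 5]
i=3: 8>=8, unchanged → [4, 6, 8, 8, 4, 8, 5]
i=4: 4<8, items[4] = 8+2 = 10 → [4, 6, 8, 8, 10, 8, 5]
i=5: 8<10, items[5] = 10+2 = 12 → [4, 6, 8, 8, 10, 12, 5]
i=6: 5<12, items[6] = 12+2 = 14 → [4, 6, 8, 8, 10, 12, 14]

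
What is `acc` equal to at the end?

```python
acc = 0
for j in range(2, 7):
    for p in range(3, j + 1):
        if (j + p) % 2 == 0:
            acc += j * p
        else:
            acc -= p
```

j=3,p=3: even sum, acc = 0+9 = 9
j=4,p=3: odd sum, acc = 9-3 = 6
j=4,p=4: even sum, acc = 6+16 = 22
j=5,p=3: even sum, acc = 22+15 = 37
j=5,p=4: odd sum, acc = 37-4 = 33
j=5,p=5: even sum, acc = 33+25 = 58
j=6,p=3: odd sum, acc = 58-3 = 55
j=6,p=4: even sum, acc = 55+24 = 79
j=6,p=5: odd sum, acc = 79-5 = 74
j=6,p=6: even sum, acc = 74+36 = 110

110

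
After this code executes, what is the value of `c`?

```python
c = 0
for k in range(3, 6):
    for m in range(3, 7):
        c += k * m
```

k=3,m=3: c = 0+9 = 9
k=3,m=4: c = 9+12 = 21
k=3,m=5: c = 21+15 = 36
k=3,m=6: c = 36+18 = 54
k=4,m=3: c = 54+12 = 66
k=4,m=4: c = 66+16 = 82
k=4,m=5: c = 82+20 = 102
k=4,m=6: c = 102+24 = 126
k=5,m=3: c = 126+15 = 141
k=5,m=4: c = 141+20 = 161
k=5,m=5: c = 161+25 = 186
k=5,m=6: c = 186+30 = 216

216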